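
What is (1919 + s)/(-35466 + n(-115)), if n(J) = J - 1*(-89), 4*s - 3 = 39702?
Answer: -47381/141968 ≈ -0.33374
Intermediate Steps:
s = 39705/4 (s = ¾ + (¼)*39702 = ¾ + 19851/2 = 39705/4 ≈ 9926.3)
n(J) = 89 + J (n(J) = J + 89 = 89 + J)
(1919 + s)/(-35466 + n(-115)) = (1919 + 39705/4)/(-35466 + (89 - 115)) = 47381/(4*(-35466 - 26)) = (47381/4)/(-35492) = (47381/4)*(-1/35492) = -47381/141968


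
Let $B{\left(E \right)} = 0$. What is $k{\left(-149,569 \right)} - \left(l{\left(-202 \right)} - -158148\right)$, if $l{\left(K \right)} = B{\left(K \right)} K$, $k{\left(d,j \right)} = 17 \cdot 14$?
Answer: $-157910$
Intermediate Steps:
$k{\left(d,j \right)} = 238$
$l{\left(K \right)} = 0$ ($l{\left(K \right)} = 0 K = 0$)
$k{\left(-149,569 \right)} - \left(l{\left(-202 \right)} - -158148\right) = 238 - \left(0 - -158148\right) = 238 - \left(0 + 158148\right) = 238 - 158148 = -157910$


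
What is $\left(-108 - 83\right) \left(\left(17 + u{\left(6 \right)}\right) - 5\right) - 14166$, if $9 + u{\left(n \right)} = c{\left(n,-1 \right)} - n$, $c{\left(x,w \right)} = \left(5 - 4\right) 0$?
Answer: $-13593$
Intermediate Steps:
$c{\left(x,w \right)} = 0$ ($c{\left(x,w \right)} = 1 \cdot 0 = 0$)
$u{\left(n \right)} = -9 - n$ ($u{\left(n \right)} = -9 + \left(0 - n\right) = -9 - n$)
$\left(-108 - 83\right) \left(\left(17 + u{\left(6 \right)}\right) - 5\right) - 14166 = \left(-108 - 83\right) \left(\left(17 - 15\right) - 5\right) - 14166 = - 191 \left(\left(17 - 15\right) - 5\right) - 14166 = - 191 \left(2 - 5\right) - 14166 = \left(-191\right) \left(-3\right) - 14166 = 573 - 14166 = -13593$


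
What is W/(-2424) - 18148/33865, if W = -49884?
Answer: 10546993/526210 ≈ 20.043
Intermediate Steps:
W/(-2424) - 18148/33865 = -49884/(-2424) - 18148/33865 = -49884*(-1/2424) - 18148*1/33865 = 4157/202 - 1396/2605 = 10546993/526210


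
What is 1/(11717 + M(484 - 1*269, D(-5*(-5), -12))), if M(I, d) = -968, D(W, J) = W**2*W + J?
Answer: 1/10749 ≈ 9.3032e-5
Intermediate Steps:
D(W, J) = J + W**3 (D(W, J) = W**3 + J = J + W**3)
1/(11717 + M(484 - 1*269, D(-5*(-5), -12))) = 1/(11717 - 968) = 1/10749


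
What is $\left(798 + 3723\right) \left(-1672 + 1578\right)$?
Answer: $-424974$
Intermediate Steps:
$\left(798 + 3723\right) \left(-1672 + 1578\right) = 4521 \left(-94\right) = -424974$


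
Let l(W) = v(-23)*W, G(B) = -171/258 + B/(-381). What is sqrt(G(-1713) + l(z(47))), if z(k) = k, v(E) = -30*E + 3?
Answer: sqrt(3885854597338)/10922 ≈ 180.49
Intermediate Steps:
v(E) = 3 - 30*E
G(B) = -57/86 - B/381 (G(B) = -171*1/258 + B*(-1/381) = -57/86 - B/381)
l(W) = 693*W (l(W) = (3 - 30*(-23))*W = (3 + 690)*W = 693*W)
sqrt(G(-1713) + l(z(47))) = sqrt((-57/86 - 1/381*(-1713)) + 693*47) = sqrt((-57/86 + 571/127) + 32571) = sqrt(41867/10922 + 32571) = sqrt(355782329/10922) = sqrt(3885854597338)/10922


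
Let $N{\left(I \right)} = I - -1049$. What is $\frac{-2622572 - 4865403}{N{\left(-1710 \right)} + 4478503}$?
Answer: $- \frac{7487975}{4477842} \approx -1.6722$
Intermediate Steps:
$N{\left(I \right)} = 1049 + I$ ($N{\left(I \right)} = I + 1049 = 1049 + I$)
$\frac{-2622572 - 4865403}{N{\left(-1710 \right)} + 4478503} = \frac{-2622572 - 4865403}{\left(1049 - 1710\right) + 4478503} = - \frac{7487975}{-661 + 4478503} = - \frac{7487975}{4477842}$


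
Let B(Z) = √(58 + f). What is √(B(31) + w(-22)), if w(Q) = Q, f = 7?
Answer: √(-22 + √65) ≈ 3.7333*I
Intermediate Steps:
B(Z) = √65 (B(Z) = √(58 + 7) = √65)
√(B(31) + w(-22)) = √(√65 - 22) = √(-22 + √65)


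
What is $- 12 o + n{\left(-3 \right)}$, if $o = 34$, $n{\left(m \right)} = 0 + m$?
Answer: $-411$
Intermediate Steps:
$n{\left(m \right)} = m$
$- 12 o + n{\left(-3 \right)} = \left(-12\right) 34 - 3 = -408 - 3 = -411$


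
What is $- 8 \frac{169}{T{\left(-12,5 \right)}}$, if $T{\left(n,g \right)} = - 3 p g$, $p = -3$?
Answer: $- \frac{1352}{45} \approx -30.044$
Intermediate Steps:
$T{\left(n,g \right)} = 9 g$ ($T{\left(n,g \right)} = \left(-3\right) \left(-3\right) g = 9 g$)
$- 8 \frac{169}{T{\left(-12,5 \right)}} = - 8 \frac{169}{9 \cdot 5} = - 8 \cdot \frac{169}{45} = - 8 \cdot 169 \cdot \frac{1}{45} = \left(-8\right) \frac{169}{45} = - \frac{1352}{45}$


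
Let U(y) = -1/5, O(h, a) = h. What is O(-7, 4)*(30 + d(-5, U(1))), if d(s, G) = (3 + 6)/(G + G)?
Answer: -105/2 ≈ -52.500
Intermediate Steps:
U(y) = -1/5 (U(y) = -1*1/5 = -1/5)
d(s, G) = 9/(2*G) (d(s, G) = 9/((2*G)) = 9*(1/(2*G)) = 9/(2*G))
O(-7, 4)*(30 + d(-5, U(1))) = -7*(30 + 9/(2*(-1/5))) = -7*(30 + (9/2)*(-5)) = -7*(30 - 45/2) = -7*15/2 = -105/2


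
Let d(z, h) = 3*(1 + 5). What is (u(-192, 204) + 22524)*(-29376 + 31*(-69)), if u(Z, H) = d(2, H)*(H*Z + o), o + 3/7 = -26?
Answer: 150667857450/7 ≈ 2.1524e+10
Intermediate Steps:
o = -185/7 (o = -3/7 - 26 = -185/7 ≈ -26.429)
d(z, h) = 18 (d(z, h) = 3*6 = 18)
u(Z, H) = -3330/7 + 18*H*Z (u(Z, H) = 18*(H*Z - 185/7) = 18*(-185/7 + H*Z) = -3330/7 + 18*H*Z)
(u(-192, 204) + 22524)*(-29376 + 31*(-69)) = ((-3330/7 + 18*204*(-192)) + 22524)*(-29376 + 31*(-69)) = ((-3330/7 - 705024) + 22524)*(-29376 - 2139) = (-4938498/7 + 22524)*(-31515) = -4780830/7*(-31515) = 150667857450/7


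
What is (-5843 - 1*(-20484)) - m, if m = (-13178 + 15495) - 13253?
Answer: 25577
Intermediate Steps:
m = -10936 (m = 2317 - 13253 = -10936)
(-5843 - 1*(-20484)) - m = (-5843 - 1*(-20484)) - 1*(-10936) = (-5843 + 20484) + 10936 = 14641 + 10936 = 25577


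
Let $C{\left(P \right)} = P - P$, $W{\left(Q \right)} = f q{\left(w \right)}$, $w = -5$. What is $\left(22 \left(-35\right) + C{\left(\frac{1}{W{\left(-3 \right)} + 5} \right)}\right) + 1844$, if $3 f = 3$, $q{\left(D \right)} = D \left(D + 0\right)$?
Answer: $1074$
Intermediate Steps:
$q{\left(D \right)} = D^{2}$ ($q{\left(D \right)} = D D = D^{2}$)
$f = 1$ ($f = \frac{1}{3} \cdot 3 = 1$)
$W{\left(Q \right)} = 25$ ($W{\left(Q \right)} = 1 \left(-5\right)^{2} = 1 \cdot 25 = 25$)
$C{\left(P \right)} = 0$
$\left(22 \left(-35\right) + C{\left(\frac{1}{W{\left(-3 \right)} + 5} \right)}\right) + 1844 = \left(22 \left(-35\right) + 0\right) + 1844 = \left(-770 + 0\right) + 1844 = -770 + 1844 = 1074$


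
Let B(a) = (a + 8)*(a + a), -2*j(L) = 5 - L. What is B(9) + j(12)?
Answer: 619/2 ≈ 309.50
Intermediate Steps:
j(L) = -5/2 + L/2 (j(L) = -(5 - L)/2 = -5/2 + L/2)
B(a) = 2*a*(8 + a) (B(a) = (8 + a)*(2*a) = 2*a*(8 + a))
B(9) + j(12) = 2*9*(8 + 9) + (-5/2 + (½)*12) = 2*9*17 + (-5/2 + 6) = 306 + 7/2 = 619/2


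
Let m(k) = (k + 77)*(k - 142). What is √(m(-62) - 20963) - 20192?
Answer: -20192 + I*√24023 ≈ -20192.0 + 154.99*I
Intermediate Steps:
m(k) = (-142 + k)*(77 + k) (m(k) = (77 + k)*(-142 + k) = (-142 + k)*(77 + k))
√(m(-62) - 20963) - 20192 = √((-10934 + (-62)² - 65*(-62)) - 20963) - 20192 = √((-10934 + 3844 + 4030) - 20963) - 20192 = √(-3060 - 20963) - 20192 = √(-24023) - 20192 = I*√24023 - 20192 = -20192 + I*√24023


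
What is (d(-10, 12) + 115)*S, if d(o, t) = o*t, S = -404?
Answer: 2020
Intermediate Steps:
(d(-10, 12) + 115)*S = (-10*12 + 115)*(-404) = (-120 + 115)*(-404) = -5*(-404) = 2020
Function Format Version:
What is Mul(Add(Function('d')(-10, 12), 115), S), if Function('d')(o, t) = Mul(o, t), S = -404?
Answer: 2020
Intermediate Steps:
Mul(Add(Function('d')(-10, 12), 115), S) = Mul(Add(Mul(-10, 12), 115), -404) = Mul(Add(-120, 115), -404) = Mul(-5, -404) = 2020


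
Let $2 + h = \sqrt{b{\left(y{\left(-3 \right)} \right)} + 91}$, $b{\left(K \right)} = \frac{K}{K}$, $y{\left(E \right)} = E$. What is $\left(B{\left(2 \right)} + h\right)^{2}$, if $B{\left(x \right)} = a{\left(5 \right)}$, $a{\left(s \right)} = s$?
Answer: $101 + 12 \sqrt{23} \approx 158.55$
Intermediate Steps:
$b{\left(K \right)} = 1$
$B{\left(x \right)} = 5$
$h = -2 + 2 \sqrt{23}$ ($h = -2 + \sqrt{1 + 91} = -2 + \sqrt{92} = -2 + 2 \sqrt{23} \approx 7.5917$)
$\left(B{\left(2 \right)} + h\right)^{2} = \left(5 - \left(2 - 2 \sqrt{23}\right)\right)^{2} = \left(3 + 2 \sqrt{23}\right)^{2}$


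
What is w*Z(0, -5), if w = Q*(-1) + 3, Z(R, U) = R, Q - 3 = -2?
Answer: 0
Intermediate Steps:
Q = 1 (Q = 3 - 2 = 1)
w = 2 (w = 1*(-1) + 3 = -1 + 3 = 2)
w*Z(0, -5) = 2*0 = 0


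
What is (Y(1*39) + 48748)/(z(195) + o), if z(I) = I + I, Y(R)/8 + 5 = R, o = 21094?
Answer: 12255/5371 ≈ 2.2817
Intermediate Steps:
Y(R) = -40 + 8*R
z(I) = 2*I
(Y(1*39) + 48748)/(z(195) + o) = ((-40 + 8*(1*39)) + 48748)/(2*195 + 21094) = ((-40 + 8*39) + 48748)/(390 + 21094) = ((-40 + 312) + 48748)/21484 = (272 + 48748)*(1/21484) = 49020*(1/21484) = 12255/5371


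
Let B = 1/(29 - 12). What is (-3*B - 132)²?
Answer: 5049009/289 ≈ 17471.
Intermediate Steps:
B = 1/17 ≈ 0.058824
(-3*B - 132)² = (-3*1/17 - 132)² = (-3/17 - 132)² = (-2247/17)² = 5049009/289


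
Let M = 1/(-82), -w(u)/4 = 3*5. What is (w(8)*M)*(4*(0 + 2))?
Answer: 240/41 ≈ 5.8537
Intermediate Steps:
w(u) = -60 (w(u) = -12*5 = -4*15 = -60)
M = -1/82 ≈ -0.012195
(w(8)*M)*(4*(0 + 2)) = (-60*(-1/82))*(4*(0 + 2)) = 30*(4*2)/41 = (30/41)*8 = 240/41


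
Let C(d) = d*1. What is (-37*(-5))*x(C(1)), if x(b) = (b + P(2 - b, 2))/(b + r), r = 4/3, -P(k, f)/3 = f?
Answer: -2775/7 ≈ -396.43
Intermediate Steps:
P(k, f) = -3*f
r = 4/3 (r = 4*(⅓) = 4/3 ≈ 1.3333)
C(d) = d
x(b) = (-6 + b)/(4/3 + b) (x(b) = (b - 3*2)/(b + 4/3) = (b - 6)/(4/3 + b) = (-6 + b)/(4/3 + b))
(-37*(-5))*x(C(1)) = (-37*(-5))*(3*(-6 + 1)/(4 + 3*1)) = 185*(3*(-5)/(4 + 3)) = 185*(3*(-5)/7) = 185*(3*(⅐)*(-5)) = 185*(-15/7) = -2775/7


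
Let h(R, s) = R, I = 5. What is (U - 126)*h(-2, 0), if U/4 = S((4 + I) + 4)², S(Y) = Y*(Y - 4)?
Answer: -109260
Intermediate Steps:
S(Y) = Y*(-4 + Y)
U = 54756 (U = 4*(((4 + 5) + 4)*(-4 + ((4 + 5) + 4)))² = 4*((9 + 4)*(-4 + (9 + 4)))² = 4*(13*(-4 + 13))² = 4*(13*9)² = 4*117² = 4*13689 = 54756)
(U - 126)*h(-2, 0) = (54756 - 126)*(-2) = 54630*(-2) = -109260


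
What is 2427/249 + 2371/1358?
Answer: 1295415/112714 ≈ 11.493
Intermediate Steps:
2427/249 + 2371/1358 = 2427*(1/249) + 2371*(1/1358) = 809/83 + 2371/1358 = 1295415/112714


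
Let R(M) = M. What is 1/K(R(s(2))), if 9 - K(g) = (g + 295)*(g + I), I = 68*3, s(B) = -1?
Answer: -1/59673 ≈ -1.6758e-5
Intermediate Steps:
I = 204
K(g) = 9 - (204 + g)*(295 + g) (K(g) = 9 - (g + 295)*(g + 204) = 9 - (295 + g)*(204 + g) = 9 - (204 + g)*(295 + g))
1/K(R(s(2))) = 1/(-60171 - 1*(-1)² - 499*(-1)) = 1/(-60171 - 1*1 + 499) = 1/(-60171 - 1 + 499) = 1/(-59673) = -1/59673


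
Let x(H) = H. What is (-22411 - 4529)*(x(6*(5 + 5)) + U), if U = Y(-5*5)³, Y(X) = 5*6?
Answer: -728996400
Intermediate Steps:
Y(X) = 30
U = 27000 (U = 30³ = 27000)
(-22411 - 4529)*(x(6*(5 + 5)) + U) = (-22411 - 4529)*(6*(5 + 5) + 27000) = -26940*(6*10 + 27000) = -26940*(60 + 27000) = -26940*27060 = -728996400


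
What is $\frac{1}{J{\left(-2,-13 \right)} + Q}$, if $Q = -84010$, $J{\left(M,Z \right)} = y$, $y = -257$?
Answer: $- \frac{1}{84267} \approx -1.1867 \cdot 10^{-5}$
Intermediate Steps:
$J{\left(M,Z \right)} = -257$
$\frac{1}{J{\left(-2,-13 \right)} + Q} = \frac{1}{-257 - 84010} = \frac{1}{-84267} = - \frac{1}{84267}$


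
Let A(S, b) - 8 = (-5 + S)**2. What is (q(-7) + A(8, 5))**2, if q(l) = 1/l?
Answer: 13924/49 ≈ 284.16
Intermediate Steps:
A(S, b) = 8 + (-5 + S)**2
(q(-7) + A(8, 5))**2 = (1/(-7) + (8 + (-5 + 8)**2))**2 = (-1/7 + (8 + 3**2))**2 = (-1/7 + (8 + 9))**2 = (-1/7 + 17)**2 = (118/7)**2 = 13924/49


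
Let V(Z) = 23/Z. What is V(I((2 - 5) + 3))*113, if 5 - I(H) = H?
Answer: 2599/5 ≈ 519.80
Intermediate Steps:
I(H) = 5 - H
V(I((2 - 5) + 3))*113 = (23/(5 - ((2 - 5) + 3)))*113 = (23/(5 - (-3 + 3)))*113 = (23/(5 - 1*0))*113 = (23/(5 + 0))*113 = (23/5)*113 = 2599/5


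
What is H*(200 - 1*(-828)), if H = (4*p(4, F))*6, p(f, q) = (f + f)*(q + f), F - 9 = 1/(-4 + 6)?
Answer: 2664576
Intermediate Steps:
F = 19/2 (F = 9 + 1/(-4 + 6) = 9 + 1/2 = 19/2 ≈ 9.5000)
p(f, q) = 2*f*(f + q) (p(f, q) = (2*f)*(f + q) = 2*f*(f + q))
H = 2592 (H = (4*(2*4*(4 + 19/2)))*6 = (4*(2*4*(27/2)))*6 = (4*108)*6 = 432*6 = 2592)
H*(200 - 1*(-828)) = 2592*(200 - 1*(-828)) = 2592*(200 + 828) = 2592*1028 = 2664576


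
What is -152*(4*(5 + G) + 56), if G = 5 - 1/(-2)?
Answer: -14896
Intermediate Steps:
G = 11/2 (G = 5 - 1*(-1/2) = 5 + 1/2 = 11/2 ≈ 5.5000)
-152*(4*(5 + G) + 56) = -152*(4*(5 + 11/2) + 56) = -152*(4*(21/2) + 56) = -152*(42 + 56) = -152*98 = -14896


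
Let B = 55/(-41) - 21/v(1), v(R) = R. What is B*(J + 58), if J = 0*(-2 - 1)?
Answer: -53128/41 ≈ -1295.8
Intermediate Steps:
J = 0 (J = 0*(-3) = 0)
B = -916/41 (B = 55/(-41) - 21/1 = 55*(-1/41) - 21*1 = -55/41 - 21 = -916/41 ≈ -22.341)
B*(J + 58) = -916*(0 + 58)/41 = -916/41*58 = -53128/41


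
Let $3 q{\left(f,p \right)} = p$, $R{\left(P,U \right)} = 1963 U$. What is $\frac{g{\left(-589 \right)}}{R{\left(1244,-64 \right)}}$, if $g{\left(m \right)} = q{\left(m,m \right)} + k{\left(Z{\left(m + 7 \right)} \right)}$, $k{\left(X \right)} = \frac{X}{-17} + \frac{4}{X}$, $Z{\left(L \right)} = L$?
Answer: $\frac{267311}{207167168} \approx 0.0012903$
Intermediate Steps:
$q{\left(f,p \right)} = \frac{p}{3}$
$k{\left(X \right)} = \frac{4}{X} - \frac{X}{17}$ ($k{\left(X \right)} = X \left(- \frac{1}{17}\right) + \frac{4}{X} = - \frac{X}{17} + \frac{4}{X} = \frac{4}{X} - \frac{X}{17}$)
$g{\left(m \right)} = - \frac{7}{17} + \frac{4}{7 + m} + \frac{14 m}{51}$ ($g{\left(m \right)} = \frac{m}{3} - \left(- \frac{4}{m + 7} + \frac{m + 7}{17}\right) = \frac{m}{3} - \left(- \frac{4}{7 + m} + \frac{7 + m}{17}\right) = \frac{m}{3} - \left(\frac{7}{17} - \frac{4}{7 + m} + \frac{m}{17}\right) = - \frac{7}{17} + \frac{4}{7 + m} + \frac{14 m}{51}$)
$\frac{g{\left(-589 \right)}}{R{\left(1244,-64 \right)}} = \frac{\frac{1}{51} \frac{1}{7 - 589} \left(57 + 14 \left(-589\right)^{2} + 77 \left(-589\right)\right)}{1963 \left(-64\right)} = \frac{\frac{1}{51} \frac{1}{-582} \left(57 + 14 \cdot 346921 - 45353\right)}{-125632} = \frac{1}{51} \left(- \frac{1}{582}\right) \left(57 + 4856894 - 45353\right) \left(- \frac{1}{125632}\right) = \frac{1}{51} \left(- \frac{1}{582}\right) 4811598 \left(- \frac{1}{125632}\right) = \left(- \frac{267311}{1649}\right) \left(- \frac{1}{125632}\right) = \frac{267311}{207167168}$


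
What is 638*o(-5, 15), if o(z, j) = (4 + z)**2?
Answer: 638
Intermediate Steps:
638*o(-5, 15) = 638*(4 - 5)**2 = 638*(-1)**2 = 638*1 = 638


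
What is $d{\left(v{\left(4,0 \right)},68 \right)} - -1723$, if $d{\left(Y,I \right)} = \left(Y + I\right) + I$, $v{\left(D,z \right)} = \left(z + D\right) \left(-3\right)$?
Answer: $1847$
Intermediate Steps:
$v{\left(D,z \right)} = - 3 D - 3 z$ ($v{\left(D,z \right)} = \left(D + z\right) \left(-3\right) = - 3 D - 3 z$)
$d{\left(Y,I \right)} = Y + 2 I$ ($d{\left(Y,I \right)} = \left(I + Y\right) + I = Y + 2 I$)
$d{\left(v{\left(4,0 \right)},68 \right)} - -1723 = \left(\left(\left(-3\right) 4 - 0\right) + 2 \cdot 68\right) - -1723 = \left(\left(-12 + 0\right) + 136\right) + 1723 = \left(-12 + 136\right) + 1723 = 124 + 1723 = 1847$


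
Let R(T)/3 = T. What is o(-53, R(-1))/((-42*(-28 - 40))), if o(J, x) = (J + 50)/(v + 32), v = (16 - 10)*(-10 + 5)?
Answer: -1/1904 ≈ -0.00052521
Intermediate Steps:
v = -30 (v = 6*(-5) = -30)
R(T) = 3*T
o(J, x) = 25 + J/2 (o(J, x) = (J + 50)/(-30 + 32) = (50 + J)/2 = (50 + J)*(1/2) = 25 + J/2)
o(-53, R(-1))/((-42*(-28 - 40))) = (25 + (1/2)*(-53))/((-42*(-28 - 40))) = (25 - 53/2)/((-42*(-68))) = -3/2/2856 = -3/2*1/2856 = -1/1904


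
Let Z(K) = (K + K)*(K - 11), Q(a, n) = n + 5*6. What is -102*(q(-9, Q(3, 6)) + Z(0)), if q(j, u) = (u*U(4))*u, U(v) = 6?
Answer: -793152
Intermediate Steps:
Q(a, n) = 30 + n (Q(a, n) = n + 30 = 30 + n)
Z(K) = 2*K*(-11 + K) (Z(K) = (2*K)*(-11 + K) = 2*K*(-11 + K))
q(j, u) = 6*u**2 (q(j, u) = (u*6)*u = (6*u)*u = 6*u**2)
-102*(q(-9, Q(3, 6)) + Z(0)) = -102*(6*(30 + 6)**2 + 2*0*(-11 + 0)) = -102*(6*36**2 + 2*0*(-11)) = -102*(6*1296 + 0) = -102*(7776 + 0) = -102*7776 = -793152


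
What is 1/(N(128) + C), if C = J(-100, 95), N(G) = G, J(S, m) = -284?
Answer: -1/156 ≈ -0.0064103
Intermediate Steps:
C = -284
1/(N(128) + C) = 1/(128 - 284) = 1/(-156) = -1/156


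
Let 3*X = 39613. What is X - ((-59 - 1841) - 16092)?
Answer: 93589/3 ≈ 31196.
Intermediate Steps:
X = 39613/3 (X = (⅓)*39613 = 39613/3 ≈ 13204.)
X - ((-59 - 1841) - 16092) = 39613/3 - ((-59 - 1841) - 16092) = 39613/3 - (-1900 - 16092) = 39613/3 - 1*(-17992) = 39613/3 + 17992 = 93589/3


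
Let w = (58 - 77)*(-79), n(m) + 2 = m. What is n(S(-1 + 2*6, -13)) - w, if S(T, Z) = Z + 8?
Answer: -1508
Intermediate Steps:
S(T, Z) = 8 + Z
n(m) = -2 + m
w = 1501 (w = -19*(-79) = 1501)
n(S(-1 + 2*6, -13)) - w = (-2 + (8 - 13)) - 1*1501 = (-2 - 5) - 1501 = -7 - 1501 = -1508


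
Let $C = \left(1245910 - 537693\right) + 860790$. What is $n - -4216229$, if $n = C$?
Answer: $5785236$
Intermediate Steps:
$C = 1569007$ ($C = 708217 + 860790 = 1569007$)
$n = 1569007$
$n - -4216229 = 1569007 - -4216229 = 1569007 + 4216229 = 5785236$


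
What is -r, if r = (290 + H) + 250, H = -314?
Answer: -226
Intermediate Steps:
r = 226 (r = (290 - 314) + 250 = -24 + 250 = 226)
-r = -1*226 = -226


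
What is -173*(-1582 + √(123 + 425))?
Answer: 273686 - 346*√137 ≈ 2.6964e+5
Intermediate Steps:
-173*(-1582 + √(123 + 425)) = -173*(-1582 + √548) = -173*(-1582 + 2*√137) = 273686 - 346*√137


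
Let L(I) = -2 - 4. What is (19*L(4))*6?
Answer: -684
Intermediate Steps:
L(I) = -6
(19*L(4))*6 = (19*(-6))*6 = -114*6 = -684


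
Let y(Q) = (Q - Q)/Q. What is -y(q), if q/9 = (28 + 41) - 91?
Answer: 0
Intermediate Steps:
q = -198 (q = 9*((28 + 41) - 91) = 9*(69 - 91) = 9*(-22) = -198)
y(Q) = 0 (y(Q) = 0/Q = 0)
-y(q) = -1*0 = 0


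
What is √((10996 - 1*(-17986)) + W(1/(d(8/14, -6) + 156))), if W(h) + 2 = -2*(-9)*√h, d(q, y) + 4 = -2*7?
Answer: √(15330420 + 69*√138)/23 ≈ 170.24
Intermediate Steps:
d(q, y) = -18 (d(q, y) = -4 - 2*7 = -4 - 14 = -18)
W(h) = -2 + 18*√h (W(h) = -2 - 2*(-9)*√h = -2 - (-18)*√h = -2 + 18*√h)
√((10996 - 1*(-17986)) + W(1/(d(8/14, -6) + 156))) = √((10996 - 1*(-17986)) + (-2 + 18*√(1/(-18 + 156)))) = √((10996 + 17986) + (-2 + 18*√(1/138))) = √(28982 + (-2 + 18*√(1/138))) = √(28982 + (-2 + 18*(√138/138))) = √(28982 + (-2 + 3*√138/23)) = √(28980 + 3*√138/23)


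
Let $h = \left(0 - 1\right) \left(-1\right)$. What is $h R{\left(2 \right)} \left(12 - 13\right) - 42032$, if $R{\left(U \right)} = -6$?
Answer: $-42026$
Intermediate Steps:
$h = 1$ ($h = \left(-1\right) \left(-1\right) = 1$)
$h R{\left(2 \right)} \left(12 - 13\right) - 42032 = 1 \left(-6\right) \left(12 - 13\right) - 42032 = - 6 \left(12 - 13\right) - 42032 = \left(-6\right) \left(-1\right) - 42032 = 6 - 42032 = -42026$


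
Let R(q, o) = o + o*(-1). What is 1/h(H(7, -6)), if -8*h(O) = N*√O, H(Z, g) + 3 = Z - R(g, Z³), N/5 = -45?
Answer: 4/225 ≈ 0.017778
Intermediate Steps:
N = -225 (N = 5*(-45) = -225)
R(q, o) = 0 (R(q, o) = o - o = 0)
H(Z, g) = -3 + Z (H(Z, g) = -3 + (Z - 1*0) = -3 + (Z + 0) = -3 + Z)
h(O) = 225*√O/8 (h(O) = -(-225)*√O/8 = 225*√O/8)
1/h(H(7, -6)) = 1/(225*√(-3 + 7)/8) = 1/(225*√4/8) = 1/((225/8)*2) = 1/(225/4) = 4/225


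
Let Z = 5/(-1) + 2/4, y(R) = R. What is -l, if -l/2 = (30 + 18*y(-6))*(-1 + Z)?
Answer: 858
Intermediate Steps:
Z = -9/2 (Z = 5*(-1) + 2*(¼) = -5 + ½ = -9/2 ≈ -4.5000)
l = -858 (l = -2*(30 + 18*(-6))*(-1 - 9/2) = -2*(30 - 108)*(-11)/2 = -(-156)*(-11)/2 = -2*429 = -858)
-l = -1*(-858) = 858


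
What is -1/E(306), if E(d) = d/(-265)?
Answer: 265/306 ≈ 0.86601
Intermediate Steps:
E(d) = -d/265 (E(d) = d*(-1/265) = -d/265)
-1/E(306) = -1/((-1/265*306)) = -1/(-306/265) = -1*(-265/306) = 265/306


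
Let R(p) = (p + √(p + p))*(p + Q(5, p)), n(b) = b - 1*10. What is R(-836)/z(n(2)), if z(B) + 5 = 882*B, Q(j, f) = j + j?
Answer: -690536/7061 + 1652*I*√418/7061 ≈ -97.796 + 4.7833*I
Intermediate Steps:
n(b) = -10 + b (n(b) = b - 10 = -10 + b)
Q(j, f) = 2*j
R(p) = (10 + p)*(p + √2*√p) (R(p) = (p + √(p + p))*(p + 2*5) = (p + √(2*p))*(p + 10) = (p + √2*√p)*(10 + p) = (10 + p)*(p + √2*√p))
z(B) = -5 + 882*B
R(-836)/z(n(2)) = ((-836)² + 10*(-836) + √2*(-836)^(3/2) + 10*√2*√(-836))/(-5 + 882*(-10 + 2)) = (698896 - 8360 + √2*(-1672*I*√209) + 10*√2*(2*I*√209))/(-5 + 882*(-8)) = (698896 - 8360 - 1672*I*√418 + 20*I*√418)/(-5 - 7056) = (690536 - 1652*I*√418)/(-7061) = (690536 - 1652*I*√418)*(-1/7061) = -690536/7061 + 1652*I*√418/7061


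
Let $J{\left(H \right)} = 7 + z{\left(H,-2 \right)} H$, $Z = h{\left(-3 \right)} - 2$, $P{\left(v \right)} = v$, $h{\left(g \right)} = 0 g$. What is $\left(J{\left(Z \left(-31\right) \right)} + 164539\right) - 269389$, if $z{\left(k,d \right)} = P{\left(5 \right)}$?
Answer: $-104533$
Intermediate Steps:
$h{\left(g \right)} = 0$
$Z = -2$ ($Z = 0 - 2 = -2$)
$z{\left(k,d \right)} = 5$
$J{\left(H \right)} = 7 + 5 H$
$\left(J{\left(Z \left(-31\right) \right)} + 164539\right) - 269389 = \left(\left(7 + 5 \left(\left(-2\right) \left(-31\right)\right)\right) + 164539\right) - 269389 = \left(\left(7 + 5 \cdot 62\right) + 164539\right) - 269389 = \left(\left(7 + 310\right) + 164539\right) - 269389 = \left(317 + 164539\right) - 269389 = 164856 - 269389 = -104533$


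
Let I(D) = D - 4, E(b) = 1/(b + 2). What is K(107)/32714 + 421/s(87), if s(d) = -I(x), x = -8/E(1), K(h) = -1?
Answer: 6886283/457996 ≈ 15.036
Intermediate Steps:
E(b) = 1/(2 + b)
x = -24 (x = -8/(1/(2 + 1)) = -8/(1/3) = -8/⅓ = -8*3 = -24)
I(D) = -4 + D
s(d) = 28 (s(d) = -(-4 - 24) = -1*(-28) = 28)
K(107)/32714 + 421/s(87) = -1/32714 + 421/28 = 6886283/457996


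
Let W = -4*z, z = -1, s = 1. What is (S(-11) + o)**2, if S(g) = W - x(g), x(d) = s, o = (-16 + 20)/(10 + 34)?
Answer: 1156/121 ≈ 9.5537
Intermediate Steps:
W = 4 (W = -4*(-1) = 4)
o = 1/11 (o = 4/44 = 4*(1/44) = 1/11 ≈ 0.090909)
x(d) = 1
S(g) = 3 (S(g) = 4 - 1*1 = 4 - 1 = 3)
(S(-11) + o)**2 = (3 + 1/11)**2 = (34/11)**2 = 1156/121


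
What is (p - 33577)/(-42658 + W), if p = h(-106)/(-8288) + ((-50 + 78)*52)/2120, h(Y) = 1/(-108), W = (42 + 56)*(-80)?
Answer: 7964387447927/11978254874880 ≈ 0.66490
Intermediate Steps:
W = -7840 (W = 98*(-80) = -7840)
h(Y) = -1/108
p = 162909193/237202560 (p = -1/108/(-8288) + ((-50 + 78)*52)/2120 = -1/108*(-1/8288) + (28*52)*(1/2120) = 1/895104 + 1456*(1/2120) = 1/895104 + 182/265 = 162909193/237202560 ≈ 0.68679)
(p - 33577)/(-42658 + W) = (162909193/237202560 - 33577)/(-42658 - 7840) = -7964387447927/237202560/(-50498) = -7964387447927/237202560*(-1/50498) = 7964387447927/11978254874880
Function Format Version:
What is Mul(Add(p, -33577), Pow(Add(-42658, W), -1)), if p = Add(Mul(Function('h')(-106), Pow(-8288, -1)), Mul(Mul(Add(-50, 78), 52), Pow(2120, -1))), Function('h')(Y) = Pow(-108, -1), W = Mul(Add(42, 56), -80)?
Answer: Rational(7964387447927, 11978254874880) ≈ 0.66490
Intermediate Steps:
W = -7840 (W = Mul(98, -80) = -7840)
Function('h')(Y) = Rational(-1, 108)
p = Rational(162909193, 237202560) (p = Add(Mul(Rational(-1, 108), Pow(-8288, -1)), Mul(Mul(Add(-50, 78), 52), Pow(2120, -1))) = Add(Mul(Rational(-1, 108), Rational(-1, 8288)), Mul(Mul(28, 52), Rational(1, 2120))) = Add(Rational(1, 895104), Mul(1456, Rational(1, 2120))) = Add(Rational(1, 895104), Rational(182, 265)) = Rational(162909193, 237202560) ≈ 0.68679)
Mul(Add(p, -33577), Pow(Add(-42658, W), -1)) = Mul(Add(Rational(162909193, 237202560), -33577), Pow(Add(-42658, -7840), -1)) = Mul(Rational(-7964387447927, 237202560), Pow(-50498, -1)) = Mul(Rational(-7964387447927, 237202560), Rational(-1, 50498)) = Rational(7964387447927, 11978254874880)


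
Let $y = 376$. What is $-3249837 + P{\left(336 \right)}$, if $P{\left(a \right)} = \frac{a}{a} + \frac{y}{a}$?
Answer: $- \frac{136493065}{42} \approx -3.2498 \cdot 10^{6}$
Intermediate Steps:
$P{\left(a \right)} = 1 + \frac{376}{a}$ ($P{\left(a \right)} = \frac{a}{a} + \frac{376}{a} = 1 + \frac{376}{a}$)
$-3249837 + P{\left(336 \right)} = -3249837 + \frac{376 + 336}{336} = -3249837 + \frac{1}{336} \cdot 712 = -3249837 + \frac{89}{42} = - \frac{136493065}{42}$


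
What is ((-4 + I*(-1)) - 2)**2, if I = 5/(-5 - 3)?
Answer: 1849/64 ≈ 28.891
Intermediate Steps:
I = -5/8 (I = 5/(-8) = 5*(-1/8) = -5/8 ≈ -0.62500)
((-4 + I*(-1)) - 2)**2 = ((-4 - 5/8*(-1)) - 2)**2 = ((-4 + 5/8) - 2)**2 = (-27/8 - 2)**2 = (-43/8)**2 = 1849/64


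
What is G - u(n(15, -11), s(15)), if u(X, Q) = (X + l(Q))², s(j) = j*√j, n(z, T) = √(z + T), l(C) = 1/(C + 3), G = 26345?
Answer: 8290066889/314721 - 11215*√15/629442 ≈ 26341.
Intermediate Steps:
l(C) = 1/(3 + C)
n(z, T) = √(T + z)
s(j) = j^(3/2)
u(X, Q) = (X + 1/(3 + Q))²
G - u(n(15, -11), s(15)) = 26345 - (√(-11 + 15) + 1/(3 + 15^(3/2)))² = 26345 - (√4 + 1/(3 + 15*√15))² = 26345 - (2 + 1/(3 + 15*√15))²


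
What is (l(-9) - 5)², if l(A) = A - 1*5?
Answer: 361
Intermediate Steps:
l(A) = -5 + A (l(A) = A - 5 = -5 + A)
(l(-9) - 5)² = ((-5 - 9) - 5)² = (-14 - 5)² = (-19)² = 361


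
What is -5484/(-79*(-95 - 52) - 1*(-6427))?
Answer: -1371/4510 ≈ -0.30399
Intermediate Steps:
-5484/(-79*(-95 - 52) - 1*(-6427)) = -5484/(-79*(-147) + 6427) = -5484/(11613 + 6427) = -5484/18040 = -5484*1/18040 = -1371/4510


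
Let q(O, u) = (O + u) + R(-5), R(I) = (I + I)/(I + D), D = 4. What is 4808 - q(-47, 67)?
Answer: 4778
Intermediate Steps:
R(I) = 2*I/(4 + I) (R(I) = (I + I)/(I + 4) = (2*I)/(4 + I) = 2*I/(4 + I))
q(O, u) = 10 + O + u (q(O, u) = (O + u) + 2*(-5)/(4 - 5) = (O + u) + 2*(-5)/(-1) = (O + u) + 2*(-5)*(-1) = (O + u) + 10 = 10 + O + u)
4808 - q(-47, 67) = 4808 - (10 - 47 + 67) = 4808 - 1*30 = 4808 - 30 = 4778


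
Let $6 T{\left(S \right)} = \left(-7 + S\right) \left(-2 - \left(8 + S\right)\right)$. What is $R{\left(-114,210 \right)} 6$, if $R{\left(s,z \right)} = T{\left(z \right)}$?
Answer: $-44660$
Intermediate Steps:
$T{\left(S \right)} = \frac{\left(-10 - S\right) \left(-7 + S\right)}{6}$ ($T{\left(S \right)} = \frac{\left(-7 + S\right) \left(-2 - \left(8 + S\right)\right)}{6} = \frac{\left(-7 + S\right) \left(-10 - S\right)}{6} = \frac{\left(-10 - S\right) \left(-7 + S\right)}{6}$)
$R{\left(s,z \right)} = \frac{35}{3} - \frac{z}{2} - \frac{z^{2}}{6}$
$R{\left(-114,210 \right)} 6 = \left(\frac{35}{3} - 105 - \frac{210^{2}}{6}\right) 6 = \left(\frac{35}{3} - 105 - 7350\right) 6 = \left(- \frac{22330}{3}\right) 6 = -44660$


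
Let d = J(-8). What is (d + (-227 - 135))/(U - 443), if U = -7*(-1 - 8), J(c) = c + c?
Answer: 189/190 ≈ 0.99474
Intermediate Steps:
J(c) = 2*c
U = 63 (U = -7*(-9) = 63)
d = -16 (d = 2*(-8) = -16)
(d + (-227 - 135))/(U - 443) = (-16 + (-227 - 135))/(63 - 443) = (-16 - 362)/(-380) = -378*(-1/380) = 189/190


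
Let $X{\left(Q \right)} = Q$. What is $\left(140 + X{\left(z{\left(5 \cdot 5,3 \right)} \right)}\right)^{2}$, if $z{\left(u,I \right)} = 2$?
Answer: $20164$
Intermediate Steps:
$\left(140 + X{\left(z{\left(5 \cdot 5,3 \right)} \right)}\right)^{2} = \left(140 + 2\right)^{2} = 142^{2} = 20164$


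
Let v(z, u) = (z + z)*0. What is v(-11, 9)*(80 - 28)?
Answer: 0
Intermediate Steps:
v(z, u) = 0 (v(z, u) = (2*z)*0 = 0)
v(-11, 9)*(80 - 28) = 0*(80 - 28) = 0*52 = 0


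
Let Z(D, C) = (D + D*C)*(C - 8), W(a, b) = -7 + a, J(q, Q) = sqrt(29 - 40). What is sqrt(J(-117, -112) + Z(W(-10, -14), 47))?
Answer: sqrt(-31824 + I*sqrt(11)) ≈ 0.0093 + 178.39*I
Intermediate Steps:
J(q, Q) = I*sqrt(11) (J(q, Q) = sqrt(-11) = I*sqrt(11))
Z(D, C) = (-8 + C)*(D + C*D) (Z(D, C) = (D + C*D)*(-8 + C) = (-8 + C)*(D + C*D))
sqrt(J(-117, -112) + Z(W(-10, -14), 47)) = sqrt(I*sqrt(11) + (-7 - 10)*(-8 + 47**2 - 7*47)) = sqrt(I*sqrt(11) - 17*(-8 + 2209 - 329)) = sqrt(I*sqrt(11) - 17*1872) = sqrt(I*sqrt(11) - 31824) = sqrt(-31824 + I*sqrt(11))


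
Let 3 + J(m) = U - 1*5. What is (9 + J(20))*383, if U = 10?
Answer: 4213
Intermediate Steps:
J(m) = 2 (J(m) = -3 + (10 - 1*5) = -3 + (10 - 5) = -3 + 5 = 2)
(9 + J(20))*383 = (9 + 2)*383 = 11*383 = 4213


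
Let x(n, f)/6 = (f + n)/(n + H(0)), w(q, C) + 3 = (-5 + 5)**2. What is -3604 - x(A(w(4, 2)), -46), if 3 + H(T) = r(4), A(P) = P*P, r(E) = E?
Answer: -17909/5 ≈ -3581.8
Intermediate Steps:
w(q, C) = -3 (w(q, C) = -3 + (-5 + 5)**2 = -3 + 0**2 = -3 + 0 = -3)
A(P) = P**2
H(T) = 1 (H(T) = -3 + 4 = 1)
x(n, f) = 6*(f + n)/(1 + n) (x(n, f) = 6*((f + n)/(n + 1)) = 6*((f + n)/(1 + n)) = 6*(f + n)/(1 + n))
-3604 - x(A(w(4, 2)), -46) = -3604 - 6*(-46 + (-3)**2)/(1 + (-3)**2) = -3604 - 6*(-46 + 9)/(1 + 9) = -3604 - 6*(-37)/10 = -3604 - 1*(-111/5) = -3604 + 111/5 = -17909/5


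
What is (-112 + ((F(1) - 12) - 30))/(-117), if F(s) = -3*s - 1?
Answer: 158/117 ≈ 1.3504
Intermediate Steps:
F(s) = -1 - 3*s
(-112 + ((F(1) - 12) - 30))/(-117) = (-112 + (((-1 - 3*1) - 12) - 30))/(-117) = -(-112 + (((-1 - 3) - 12) - 30))/117 = -(-112 + ((-4 - 12) - 30))/117 = -(-112 + (-16 - 30))/117 = -(-112 - 46)/117 = -1/117*(-158) = 158/117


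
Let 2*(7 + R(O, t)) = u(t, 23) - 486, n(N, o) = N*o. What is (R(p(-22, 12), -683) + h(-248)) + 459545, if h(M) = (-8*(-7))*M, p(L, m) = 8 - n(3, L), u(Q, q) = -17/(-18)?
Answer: 16034669/36 ≈ 4.4541e+5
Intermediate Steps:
u(Q, q) = 17/18 (u(Q, q) = -17*(-1/18) = 17/18)
p(L, m) = 8 - 3*L
h(M) = 56*M
R(O, t) = -8983/36 (R(O, t) = -7 + (17/18 - 486)/2 = -7 + (1/2)*(-8731/18) = -7 - 8731/36 = -8983/36)
(R(p(-22, 12), -683) + h(-248)) + 459545 = (-8983/36 + 56*(-248)) + 459545 = (-8983/36 - 13888) + 459545 = -508951/36 + 459545 = 16034669/36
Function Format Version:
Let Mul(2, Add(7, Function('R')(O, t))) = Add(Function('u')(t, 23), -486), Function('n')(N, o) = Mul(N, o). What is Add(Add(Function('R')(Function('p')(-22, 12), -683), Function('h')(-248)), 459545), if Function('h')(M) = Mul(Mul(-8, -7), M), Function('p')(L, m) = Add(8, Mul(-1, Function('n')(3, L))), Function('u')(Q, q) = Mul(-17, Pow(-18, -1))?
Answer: Rational(16034669, 36) ≈ 4.4541e+5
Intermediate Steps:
Function('u')(Q, q) = Rational(17, 18) (Function('u')(Q, q) = Mul(-17, Rational(-1, 18)) = Rational(17, 18))
Function('p')(L, m) = Add(8, Mul(-3, L)) (Function('p')(L, m) = Add(8, Mul(-1, Mul(3, L))) = Add(8, Mul(-3, L)))
Function('h')(M) = Mul(56, M)
Function('R')(O, t) = Rational(-8983, 36) (Function('R')(O, t) = Add(-7, Mul(Rational(1, 2), Add(Rational(17, 18), -486))) = Add(-7, Mul(Rational(1, 2), Rational(-8731, 18))) = Add(-7, Rational(-8731, 36)) = Rational(-8983, 36))
Add(Add(Function('R')(Function('p')(-22, 12), -683), Function('h')(-248)), 459545) = Add(Add(Rational(-8983, 36), Mul(56, -248)), 459545) = Add(Add(Rational(-8983, 36), -13888), 459545) = Add(Rational(-508951, 36), 459545) = Rational(16034669, 36)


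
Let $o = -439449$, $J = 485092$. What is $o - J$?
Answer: $-924541$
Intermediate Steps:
$o - J = -439449 - 485092 = -924541$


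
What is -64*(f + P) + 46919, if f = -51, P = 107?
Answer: 43335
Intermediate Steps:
-64*(f + P) + 46919 = -64*(-51 + 107) + 46919 = -64*56 + 46919 = -3584 + 46919 = 43335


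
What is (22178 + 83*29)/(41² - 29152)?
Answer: -8195/9157 ≈ -0.89494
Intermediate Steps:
(22178 + 83*29)/(41² - 29152) = (22178 + 2407)/(1681 - 29152) = 24585/(-27471) = 24585*(-1/27471) = -8195/9157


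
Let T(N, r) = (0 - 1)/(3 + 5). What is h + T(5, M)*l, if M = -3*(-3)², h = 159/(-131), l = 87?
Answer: -12669/1048 ≈ -12.089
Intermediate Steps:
h = -159/131 (h = 159*(-1/131) = -159/131 ≈ -1.2137)
M = -27 (M = -3*9 = -27)
T(N, r) = -⅛ (T(N, r) = -1/8 = -1*⅛ = -⅛)
h + T(5, M)*l = -159/131 - ⅛*87 = -159/131 - 87/8 = -12669/1048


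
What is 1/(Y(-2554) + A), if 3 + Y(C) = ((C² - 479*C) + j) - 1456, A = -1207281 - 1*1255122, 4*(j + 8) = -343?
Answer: 4/21129305 ≈ 1.8931e-7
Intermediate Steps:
j = -375/4 (j = -8 + (¼)*(-343) = -8 - 343/4 = -375/4 ≈ -93.750)
A = -2462403 (A = -1207281 - 1255122 = -2462403)
Y(C) = -6211/4 + C² - 479*C (Y(C) = -3 + (((C² - 479*C) - 375/4) - 1456) = -3 + ((-375/4 + C² - 479*C) - 1456) = -3 + (-6199/4 + C² - 479*C) = -6211/4 + C² - 479*C)
1/(Y(-2554) + A) = 1/((-6211/4 + (-2554)² - 479*(-2554)) - 2462403) = 1/((-6211/4 + 6522916 + 1223366) - 2462403) = 1/(30978917/4 - 2462403) = 1/(21129305/4) = 4/21129305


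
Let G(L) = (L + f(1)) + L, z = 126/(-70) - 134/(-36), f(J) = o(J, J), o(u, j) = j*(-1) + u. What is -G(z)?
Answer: -173/45 ≈ -3.8444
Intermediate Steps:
o(u, j) = u - j (o(u, j) = -j + u = u - j)
f(J) = 0 (f(J) = J - J = 0)
z = 173/90 (z = 126*(-1/70) - 134*(-1/36) = -9/5 + 67/18 = 173/90 ≈ 1.9222)
G(L) = 2*L (G(L) = (L + 0) + L = L + L = 2*L)
-G(z) = -2*173/90 = -1*173/45 = -173/45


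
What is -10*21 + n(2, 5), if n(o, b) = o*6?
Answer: -198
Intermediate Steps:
n(o, b) = 6*o
-10*21 + n(2, 5) = -10*21 + 6*2 = -210 + 12 = -198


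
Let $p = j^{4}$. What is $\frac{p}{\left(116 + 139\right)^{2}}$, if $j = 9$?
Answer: $\frac{729}{7225} \approx 0.1009$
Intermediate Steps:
$p = 6561$ ($p = 9^{4} = 6561$)
$\frac{p}{\left(116 + 139\right)^{2}} = \frac{6561}{\left(116 + 139\right)^{2}} = \frac{6561}{255^{2}} = \frac{6561}{65025} = 6561 \cdot \frac{1}{65025} = \frac{729}{7225}$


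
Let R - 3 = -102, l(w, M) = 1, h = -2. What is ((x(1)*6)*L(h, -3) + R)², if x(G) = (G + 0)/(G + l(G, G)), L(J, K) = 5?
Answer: 7056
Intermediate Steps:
x(G) = G/(1 + G) (x(G) = (G + 0)/(G + 1) = G/(1 + G))
R = -99 (R = 3 - 102 = -99)
((x(1)*6)*L(h, -3) + R)² = (((1/(1 + 1))*6)*5 - 99)² = (((1/2)*6)*5 - 99)² = (((1*(½))*6)*5 - 99)² = (((½)*6)*5 - 99)² = (3*5 - 99)² = (15 - 99)² = (-84)² = 7056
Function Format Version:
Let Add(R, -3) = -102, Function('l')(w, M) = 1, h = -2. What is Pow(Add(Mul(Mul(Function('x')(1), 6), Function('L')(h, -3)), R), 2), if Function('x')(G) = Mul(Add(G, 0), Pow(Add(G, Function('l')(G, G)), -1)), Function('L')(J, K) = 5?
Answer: 7056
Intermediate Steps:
Function('x')(G) = Mul(G, Pow(Add(1, G), -1)) (Function('x')(G) = Mul(Add(G, 0), Pow(Add(G, 1), -1)) = Mul(G, Pow(Add(1, G), -1)))
R = -99 (R = Add(3, -102) = -99)
Pow(Add(Mul(Mul(Function('x')(1), 6), Function('L')(h, -3)), R), 2) = Pow(Add(Mul(Mul(Mul(1, Pow(Add(1, 1), -1)), 6), 5), -99), 2) = Pow(Add(Mul(Mul(Mul(1, Pow(2, -1)), 6), 5), -99), 2) = Pow(Add(Mul(Mul(Mul(1, Rational(1, 2)), 6), 5), -99), 2) = Pow(Add(Mul(Mul(Rational(1, 2), 6), 5), -99), 2) = Pow(Add(Mul(3, 5), -99), 2) = Pow(Add(15, -99), 2) = Pow(-84, 2) = 7056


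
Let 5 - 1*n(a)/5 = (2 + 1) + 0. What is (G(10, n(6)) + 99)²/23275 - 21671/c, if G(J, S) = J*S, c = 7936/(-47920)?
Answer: 1510675254471/11544400 ≈ 1.3086e+5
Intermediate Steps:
n(a) = 10 (n(a) = 25 - 5*((2 + 1) + 0) = 25 - 5*(3 + 0) = 25 - 5*3 = 25 - 15 = 10)
c = -496/2995 (c = 7936*(-1/47920) = -496/2995 ≈ -0.16561)
(G(10, n(6)) + 99)²/23275 - 21671/c = (10*10 + 99)²/23275 - 21671/(-496/2995) = (100 + 99)²*(1/23275) - 21671*(-2995/496) = 199²*(1/23275) + 64904645/496 = 39601*(1/23275) + 64904645/496 = 39601/23275 + 64904645/496 = 1510675254471/11544400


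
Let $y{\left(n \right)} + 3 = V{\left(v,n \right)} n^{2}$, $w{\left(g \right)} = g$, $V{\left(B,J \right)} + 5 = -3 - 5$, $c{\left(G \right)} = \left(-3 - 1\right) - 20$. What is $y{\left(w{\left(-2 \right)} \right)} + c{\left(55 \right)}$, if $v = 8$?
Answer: $-79$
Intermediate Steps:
$c{\left(G \right)} = -24$ ($c{\left(G \right)} = -4 - 20 = -24$)
$V{\left(B,J \right)} = -13$ ($V{\left(B,J \right)} = -5 - 8 = -13$)
$y{\left(n \right)} = -3 - 13 n^{2}$
$y{\left(w{\left(-2 \right)} \right)} + c{\left(55 \right)} = \left(-3 - 13 \left(-2\right)^{2}\right) - 24 = \left(-3 - 52\right) - 24 = -55 - 24 = -79$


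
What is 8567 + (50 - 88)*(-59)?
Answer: 10809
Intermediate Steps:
8567 + (50 - 88)*(-59) = 8567 - 38*(-59) = 8567 + 2242 = 10809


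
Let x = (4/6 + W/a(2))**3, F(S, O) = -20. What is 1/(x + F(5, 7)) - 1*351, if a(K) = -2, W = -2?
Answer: -145692/415 ≈ -351.06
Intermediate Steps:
x = 125/27 (x = (4/6 - 2/(-2))**3 = (4*(1/6) - 2*(-1/2))**3 = (2/3 + 1)**3 = (5/3)**3 = 125/27 ≈ 4.6296)
1/(x + F(5, 7)) - 1*351 = 1/(125/27 - 20) - 1*351 = 1/(-415/27) - 351 = -27/415 - 351 = -145692/415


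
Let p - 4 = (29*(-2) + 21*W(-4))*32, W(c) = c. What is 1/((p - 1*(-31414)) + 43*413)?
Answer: 1/44633 ≈ 2.2405e-5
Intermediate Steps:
p = -4540 (p = 4 + (29*(-2) + 21*(-4))*32 = 4 + (-58 - 84)*32 = 4 - 142*32 = 4 - 4544 = -4540)
1/((p - 1*(-31414)) + 43*413) = 1/((-4540 - 1*(-31414)) + 43*413) = 1/((-4540 + 31414) + 17759) = 1/(26874 + 17759) = 1/44633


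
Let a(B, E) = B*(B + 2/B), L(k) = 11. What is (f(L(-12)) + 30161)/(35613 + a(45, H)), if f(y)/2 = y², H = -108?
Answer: 30403/37640 ≈ 0.80773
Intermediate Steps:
f(y) = 2*y²
(f(L(-12)) + 30161)/(35613 + a(45, H)) = (2*11² + 30161)/(35613 + (2 + 45²)) = (2*121 + 30161)/(35613 + (2 + 2025)) = (242 + 30161)/(35613 + 2027) = 30403/37640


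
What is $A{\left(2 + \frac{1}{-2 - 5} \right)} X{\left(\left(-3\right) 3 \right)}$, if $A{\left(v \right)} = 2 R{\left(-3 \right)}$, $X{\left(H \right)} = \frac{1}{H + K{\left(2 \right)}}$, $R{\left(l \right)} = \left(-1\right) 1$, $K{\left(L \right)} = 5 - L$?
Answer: $\frac{1}{3} \approx 0.33333$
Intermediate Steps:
$R{\left(l \right)} = -1$
$X{\left(H \right)} = \frac{1}{3 + H}$ ($X{\left(H \right)} = \frac{1}{H + \left(5 - 2\right)} = \frac{1}{H + 3} = \frac{1}{3 + H}$)
$A{\left(v \right)} = -2$ ($A{\left(v \right)} = 2 \left(-1\right) = -2$)
$A{\left(2 + \frac{1}{-2 - 5} \right)} X{\left(\left(-3\right) 3 \right)} = - \frac{2}{3 - 9} = - \frac{2}{-6} = \left(-2\right) \left(- \frac{1}{6}\right) = \frac{1}{3}$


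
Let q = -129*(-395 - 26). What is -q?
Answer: -54309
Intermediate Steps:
q = 54309 (q = -129*(-421) = 54309)
-q = -1*54309 = -54309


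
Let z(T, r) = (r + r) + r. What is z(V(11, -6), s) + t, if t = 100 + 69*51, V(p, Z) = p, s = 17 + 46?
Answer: 3808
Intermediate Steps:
s = 63
z(T, r) = 3*r (z(T, r) = 2*r + r = 3*r)
t = 3619 (t = 100 + 3519 = 3619)
z(V(11, -6), s) + t = 3*63 + 3619 = 189 + 3619 = 3808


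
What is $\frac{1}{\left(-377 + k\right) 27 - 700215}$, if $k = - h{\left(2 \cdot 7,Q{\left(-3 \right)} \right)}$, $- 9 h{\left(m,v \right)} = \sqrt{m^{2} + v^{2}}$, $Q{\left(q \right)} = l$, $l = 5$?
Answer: $- \frac{236798}{168219877749} - \frac{\sqrt{221}}{168219877749} \approx -1.4078 \cdot 10^{-6}$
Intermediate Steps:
$Q{\left(q \right)} = 5$
$h{\left(m,v \right)} = - \frac{\sqrt{m^{2} + v^{2}}}{9}$
$k = \frac{\sqrt{221}}{9}$ ($k = - \frac{\left(-1\right) \sqrt{\left(2 \cdot 7\right)^{2} + 5^{2}}}{9} = - \frac{\left(-1\right) \sqrt{14^{2} + 25}}{9} = - \frac{\left(-1\right) \sqrt{196 + 25}}{9} = - \frac{\left(-1\right) \sqrt{221}}{9} = \frac{\sqrt{221}}{9} \approx 1.6518$)
$\frac{1}{\left(-377 + k\right) 27 - 700215} = \frac{1}{\left(-377 + \frac{\sqrt{221}}{9}\right) 27 - 700215} = \frac{1}{\left(-10179 + 3 \sqrt{221}\right) - 700215} = \frac{1}{-710394 + 3 \sqrt{221}}$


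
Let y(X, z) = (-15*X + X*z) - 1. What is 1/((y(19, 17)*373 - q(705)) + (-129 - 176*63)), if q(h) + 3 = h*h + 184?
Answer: -1/494622 ≈ -2.0217e-6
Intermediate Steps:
y(X, z) = -1 - 15*X + X*z
q(h) = 181 + h**2 (q(h) = -3 + (h*h + 184) = -3 + (h**2 + 184) = -3 + (184 + h**2) = 181 + h**2)
1/((y(19, 17)*373 - q(705)) + (-129 - 176*63)) = 1/(((-1 - 15*19 + 19*17)*373 - (181 + 705**2)) + (-129 - 176*63)) = 1/(((-1 - 285 + 323)*373 - (181 + 497025)) + (-129 - 11088)) = 1/((37*373 - 1*497206) - 11217) = 1/((13801 - 497206) - 11217) = 1/(-483405 - 11217) = 1/(-494622) = -1/494622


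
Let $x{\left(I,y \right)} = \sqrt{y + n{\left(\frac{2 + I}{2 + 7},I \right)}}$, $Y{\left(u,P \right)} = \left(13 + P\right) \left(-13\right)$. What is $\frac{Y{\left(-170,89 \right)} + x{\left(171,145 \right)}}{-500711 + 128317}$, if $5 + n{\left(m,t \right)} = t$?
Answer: $\frac{663}{186197} - \frac{\sqrt{311}}{372394} \approx 0.0035134$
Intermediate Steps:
$Y{\left(u,P \right)} = -169 - 13 P$
$n{\left(m,t \right)} = -5 + t$
$x{\left(I,y \right)} = \sqrt{-5 + I + y}$ ($x{\left(I,y \right)} = \sqrt{y + \left(-5 + I\right)} = \sqrt{-5 + I + y}$)
$\frac{Y{\left(-170,89 \right)} + x{\left(171,145 \right)}}{-500711 + 128317} = \frac{\left(-169 - 1157\right) + \sqrt{-5 + 171 + 145}}{-500711 + 128317} = \frac{\left(-169 - 1157\right) + \sqrt{311}}{-372394} = \left(-1326 + \sqrt{311}\right) \left(- \frac{1}{372394}\right) = \frac{663}{186197} - \frac{\sqrt{311}}{372394}$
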